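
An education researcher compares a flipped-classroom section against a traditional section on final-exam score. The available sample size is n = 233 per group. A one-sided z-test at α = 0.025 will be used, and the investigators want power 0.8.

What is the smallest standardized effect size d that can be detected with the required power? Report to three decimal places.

Required noncentrality: δ = z_{0.025} + z_{0.20} = 1.960 + 0.842 = 2.802.
δ = d·√(n/2) ⇒ d = δ/√(n/2) = 2.802/√(233/2) = 0.2596.

d ≈ 0.260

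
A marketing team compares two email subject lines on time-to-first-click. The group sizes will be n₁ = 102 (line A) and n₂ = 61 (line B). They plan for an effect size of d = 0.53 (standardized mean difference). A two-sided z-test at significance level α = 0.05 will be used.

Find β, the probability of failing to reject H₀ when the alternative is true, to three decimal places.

β ≈ 0.094

Noncentrality parameter: δ = d / √(1/n₁ + 1/n₂) = 0.53 / √(1/102 + 1/61) = 3.2745
Two-sided α = 0.05 → critical value z_{0.025} = 1.960.
Power = Φ(δ − 1.960) + Φ(−δ − 1.960) = Φ(1.315) + Φ(-5.234) = 0.9057 + 0.0000 = 0.9057.
Type II error: β = 1 − power = 1 − 0.9057 = 0.0943.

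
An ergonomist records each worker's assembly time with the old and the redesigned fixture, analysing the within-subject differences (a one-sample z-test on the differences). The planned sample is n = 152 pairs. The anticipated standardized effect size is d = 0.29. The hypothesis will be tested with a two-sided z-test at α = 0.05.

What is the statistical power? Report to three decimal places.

Power ≈ 0.947

Noncentrality parameter: δ = d·√n = 0.29 × √152 = 3.5754
Critical value for a two-sided test at α = 0.05: z_{α/2} = 1.960.
Power = Φ(δ − 1.960) + Φ(−δ − 1.960) = Φ(1.615) + Φ(-5.535) = 0.9469 + 0.0000 = 0.9469.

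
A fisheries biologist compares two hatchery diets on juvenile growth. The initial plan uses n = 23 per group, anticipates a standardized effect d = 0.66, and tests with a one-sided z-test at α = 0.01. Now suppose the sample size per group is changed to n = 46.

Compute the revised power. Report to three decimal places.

Power ≈ 0.799

With n = 46 per group: δ = d·√(n/2) = 0.66 × √(46/2) = 3.1652. Critical value z_{0.01} = 2.326.
Revised power = Φ(δ − 2.326) = Φ(0.839) = 0.7992.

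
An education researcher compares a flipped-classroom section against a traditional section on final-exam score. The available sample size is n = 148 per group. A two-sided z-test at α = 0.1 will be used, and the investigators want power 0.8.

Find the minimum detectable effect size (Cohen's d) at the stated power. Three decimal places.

d ≈ 0.289

Required noncentrality: δ = z_{0.05} + z_{0.20} = 1.645 + 0.842 = 2.486.
(The second rejection-region term Φ(−δ − z_{α/2}) is negligible and dropped.)
δ = d·√(n/2) ⇒ d = δ/√(n/2) = 2.486/√(148/2) = 0.2890.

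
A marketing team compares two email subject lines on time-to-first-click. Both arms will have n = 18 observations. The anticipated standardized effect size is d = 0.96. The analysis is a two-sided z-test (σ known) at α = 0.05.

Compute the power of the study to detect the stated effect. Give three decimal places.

Noncentrality parameter: δ = d·√(n/2) = 0.96 × √(18/2) = 2.8800
Two-sided α = 0.05 → critical value z_{0.025} = 1.960.
Power = Φ(δ − 1.960) + Φ(−δ − 1.960) = Φ(0.920) + Φ(-4.840) = 0.8212 + 0.0000 = 0.8212.

Power ≈ 0.821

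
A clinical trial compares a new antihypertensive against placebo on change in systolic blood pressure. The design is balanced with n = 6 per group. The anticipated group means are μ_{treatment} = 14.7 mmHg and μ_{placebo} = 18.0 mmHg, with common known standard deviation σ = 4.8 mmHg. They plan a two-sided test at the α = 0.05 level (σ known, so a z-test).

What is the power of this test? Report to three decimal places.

Standardized effect: d = |μ_{treatment} − μ_{placebo}| / σ = |14.7 − 18.0| / 4.8 = 0.6875
Noncentrality parameter: δ = d·√(n/2) = 0.6875 × √(6/2) = 1.1908
Critical value for a two-sided test at α = 0.05: z_{α/2} = 1.960.
Power = Φ(δ − 1.960) + Φ(−δ − 1.960) = Φ(-0.769) + Φ(-3.151) = 0.2209 + 0.0008 = 0.2217.

Power ≈ 0.222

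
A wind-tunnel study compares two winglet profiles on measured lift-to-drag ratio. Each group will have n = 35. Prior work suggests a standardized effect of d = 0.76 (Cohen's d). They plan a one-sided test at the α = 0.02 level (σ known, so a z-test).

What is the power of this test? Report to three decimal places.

Noncentrality parameter: δ = d·√(n/2) = 0.76 × √(35/2) = 3.1793
Critical value for a one-sided test at α = 0.02: z_α = 2.054.
Power = P(Z > 2.054 − δ) = Φ(1.126) = 0.8698.

Power ≈ 0.870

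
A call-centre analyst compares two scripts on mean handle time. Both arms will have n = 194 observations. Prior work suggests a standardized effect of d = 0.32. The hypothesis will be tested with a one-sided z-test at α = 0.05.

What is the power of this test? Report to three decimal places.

Noncentrality parameter: δ = d·√(n/2) = 0.32 × √(194/2) = 3.1516
Critical value for a one-sided test at α = 0.05: z_α = 1.645.
Power = P(Z > 1.645 − δ) = Φ(1.507) = 0.9341.

Power ≈ 0.934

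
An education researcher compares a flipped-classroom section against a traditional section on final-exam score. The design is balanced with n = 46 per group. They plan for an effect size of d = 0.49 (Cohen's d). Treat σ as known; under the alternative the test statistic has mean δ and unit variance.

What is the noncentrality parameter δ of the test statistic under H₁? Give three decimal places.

δ = d·√(n/2) = 0.49 × √(46/2) = 2.3500

δ ≈ 2.350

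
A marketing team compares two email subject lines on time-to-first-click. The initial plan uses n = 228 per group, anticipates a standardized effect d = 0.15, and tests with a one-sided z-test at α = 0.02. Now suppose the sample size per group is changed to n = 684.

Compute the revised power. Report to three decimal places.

With n = 684 per group: δ = d·√(n/2) = 0.15 × √(684/2) = 2.7740. Critical value z_{0.02} = 2.054.
Revised power = Φ(δ − 2.054) = Φ(0.720) = 0.7643.

Power ≈ 0.764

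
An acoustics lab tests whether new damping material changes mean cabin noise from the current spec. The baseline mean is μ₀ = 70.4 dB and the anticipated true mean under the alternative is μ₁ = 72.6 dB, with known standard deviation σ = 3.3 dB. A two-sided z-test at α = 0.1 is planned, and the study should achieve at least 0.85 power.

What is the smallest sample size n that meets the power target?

Standardized effect: d = |μ₁ − μ₀| / σ = |72.6 − 70.4| / 3.3 = 0.6667
For power 0.85 need Φ(δ − z_{0.05}) = 0.85, so δ = z_{0.05} + z_{0.15} = 1.645 + 1.036 = 2.681.
(The Φ(−δ − z_{α/2}) term is vanishingly small for δ > 0 and is dropped in the standard sample-size formula.)
δ = d·√n ⇒ n = (δ/d)² = (2.681 / 0.6667)² = 16.18.
Round up to the next whole unit.

n = 17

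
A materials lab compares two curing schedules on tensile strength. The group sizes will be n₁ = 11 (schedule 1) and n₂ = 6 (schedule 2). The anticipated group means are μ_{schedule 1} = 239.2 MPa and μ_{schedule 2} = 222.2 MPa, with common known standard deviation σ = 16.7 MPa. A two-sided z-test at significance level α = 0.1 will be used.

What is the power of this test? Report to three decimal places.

Power ≈ 0.641

Standardized effect: d = |μ_{schedule 1} − μ_{schedule 2}| / σ = |239.2 − 222.2| / 16.7 = 1.0180
Noncentrality parameter: δ = d / √(1/n₁ + 1/n₂) = 1.0180 / √(1/11 + 1/6) = 2.0058
Two-sided α = 0.1 → critical value z_{0.05} = 1.645.
Power = Φ(δ − 1.645) + Φ(−δ − 1.645) = Φ(0.361) + Φ(-3.651) = 0.6409 + 0.0001 = 0.6410.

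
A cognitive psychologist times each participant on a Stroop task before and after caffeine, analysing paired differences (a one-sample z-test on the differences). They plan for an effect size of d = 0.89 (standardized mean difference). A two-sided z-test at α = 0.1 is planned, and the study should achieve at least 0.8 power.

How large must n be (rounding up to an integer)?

n = 8

For power 0.8 need Φ(δ − z_{0.05}) = 0.8, so δ = z_{0.05} + z_{0.20} = 1.645 + 0.842 = 2.486.
(Ignoring the negligible lower-tail rejection probability gives the usual closed-form inversion.)
δ = d·√n ⇒ n = (δ/d)² = (2.486 / 0.89)² = 7.81.
Round up to the next whole unit.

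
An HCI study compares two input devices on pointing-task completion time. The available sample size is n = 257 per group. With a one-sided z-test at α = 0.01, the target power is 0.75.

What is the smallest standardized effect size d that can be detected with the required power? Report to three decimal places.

Need Φ(δ − 2.326) = 0.75, so δ = 2.326 + 0.674 = 3.001.
δ = d·√(n/2) ⇒ d = δ/√(n/2) = 3.001/√(257/2) = 0.2647.

d ≈ 0.265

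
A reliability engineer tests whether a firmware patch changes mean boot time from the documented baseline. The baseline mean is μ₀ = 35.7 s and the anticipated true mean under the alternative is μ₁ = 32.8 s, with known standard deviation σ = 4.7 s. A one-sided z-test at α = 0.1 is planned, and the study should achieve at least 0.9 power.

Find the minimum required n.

Standardized effect: d = |μ₁ − μ₀| / σ = |32.8 − 35.7| / 4.7 = 0.6170
For power 0.9 need Φ(δ − z_{0.1}) = 0.9, so δ = z_{0.1} + z_{0.10} = 1.282 + 1.282 = 2.563.
δ = d·√n ⇒ n = (δ/d)² = (2.563 / 0.6170)² = 17.26.
Round up to the next whole unit.

n = 18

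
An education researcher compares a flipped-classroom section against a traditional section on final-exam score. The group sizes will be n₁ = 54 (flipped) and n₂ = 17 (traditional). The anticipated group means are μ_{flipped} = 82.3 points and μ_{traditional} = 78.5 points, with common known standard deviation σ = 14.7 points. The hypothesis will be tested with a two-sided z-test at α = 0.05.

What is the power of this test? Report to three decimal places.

Standardized effect: d = |μ_{flipped} − μ_{traditional}| / σ = |82.3 − 78.5| / 14.7 = 0.2585
Noncentrality parameter: δ = d / √(1/n₁ + 1/n₂) = 0.2585 / √(1/54 + 1/17) = 0.9295
Critical value for a two-sided test at α = 0.05: z_{α/2} = 1.960.
Power = Φ(δ − 1.960) + Φ(−δ − 1.960) = Φ(-1.030) + Φ(-2.889) = 0.1514 + 0.0019 = 0.1533.

Power ≈ 0.153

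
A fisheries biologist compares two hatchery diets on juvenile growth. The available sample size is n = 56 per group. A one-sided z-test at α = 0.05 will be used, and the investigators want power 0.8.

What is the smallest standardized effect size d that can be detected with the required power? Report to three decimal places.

d ≈ 0.470

Required noncentrality: δ = z_{0.05} + z_{0.20} = 1.645 + 0.842 = 2.486.
δ = d·√(n/2) ⇒ d = δ/√(n/2) = 2.486/√(56/2) = 0.4699.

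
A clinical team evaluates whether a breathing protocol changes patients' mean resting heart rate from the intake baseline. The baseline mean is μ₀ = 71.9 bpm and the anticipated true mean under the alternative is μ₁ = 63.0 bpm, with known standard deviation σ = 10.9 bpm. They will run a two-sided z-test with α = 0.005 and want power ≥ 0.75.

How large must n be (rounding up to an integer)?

n = 19

Standardized effect: d = |μ₁ − μ₀| / σ = |63.0 − 71.9| / 10.9 = 0.8165
Set Φ(δ − 2.807) = 0.75; then δ − 2.807 = Φ⁻¹(0.75) = 0.674, giving δ = 3.482.
(Ignoring the negligible lower-tail rejection probability gives the usual closed-form inversion.)
δ = d·√n ⇒ n = (δ/d)² = (3.482 / 0.8165)² = 18.18.
Rounding up, n = 19.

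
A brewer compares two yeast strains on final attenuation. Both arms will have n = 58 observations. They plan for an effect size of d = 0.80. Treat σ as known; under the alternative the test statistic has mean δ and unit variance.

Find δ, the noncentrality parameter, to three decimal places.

δ ≈ 4.308

δ = d·√(n/2) = 0.80 × √(58/2) = 4.3081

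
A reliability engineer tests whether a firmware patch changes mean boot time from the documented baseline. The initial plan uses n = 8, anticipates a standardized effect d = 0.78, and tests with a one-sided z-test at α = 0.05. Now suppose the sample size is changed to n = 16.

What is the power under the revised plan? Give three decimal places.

With n = 16: δ = d·√n = 0.78 × √16 = 3.1200. Critical value z_{0.05} = 1.645.
Revised power = P(Z > 1.645 − δ) = Φ(1.475) = 0.9299.

Power ≈ 0.930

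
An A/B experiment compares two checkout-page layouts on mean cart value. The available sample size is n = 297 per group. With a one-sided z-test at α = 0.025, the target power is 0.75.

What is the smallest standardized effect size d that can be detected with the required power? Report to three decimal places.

Need Φ(δ − 1.960) = 0.75, so δ = 1.960 + 0.674 = 2.634.
δ = d·√(n/2) ⇒ d = δ/√(n/2) = 2.634/√(297/2) = 0.2162.

d ≈ 0.216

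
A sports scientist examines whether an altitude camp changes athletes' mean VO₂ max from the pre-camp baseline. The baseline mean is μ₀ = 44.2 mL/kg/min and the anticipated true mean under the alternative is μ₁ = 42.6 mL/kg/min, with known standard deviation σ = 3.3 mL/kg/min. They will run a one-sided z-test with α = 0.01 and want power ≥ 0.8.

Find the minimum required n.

Standardized effect: d = |μ₁ − μ₀| / σ = |42.6 − 44.2| / 3.3 = 0.4848
For power 0.8 need Φ(δ − z_{0.01}) = 0.8, so δ = z_{0.01} + z_{0.20} = 2.326 + 0.842 = 3.168.
δ = d·√n ⇒ n = (δ/d)² = (3.168 / 0.4848)² = 42.69.
Rounding up, n = 43.

n = 43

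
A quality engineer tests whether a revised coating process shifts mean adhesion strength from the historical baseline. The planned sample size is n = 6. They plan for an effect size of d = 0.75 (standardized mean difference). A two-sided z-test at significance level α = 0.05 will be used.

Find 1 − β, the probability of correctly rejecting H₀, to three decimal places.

Power ≈ 0.451

Noncentrality parameter: δ = d·√n = 0.75 × √6 = 1.8371
Critical value for a two-sided test at α = 0.05: z_{α/2} = 1.960.
Power = Φ(δ − 1.960) + Φ(−δ − 1.960) = Φ(-0.123) + Φ(-3.797) = 0.4511 + 0.0001 = 0.4512.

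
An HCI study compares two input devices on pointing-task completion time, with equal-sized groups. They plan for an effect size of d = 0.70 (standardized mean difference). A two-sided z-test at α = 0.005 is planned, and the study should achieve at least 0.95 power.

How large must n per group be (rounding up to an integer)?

n = 81 per group

Set Φ(δ − 2.807) = 0.95; then δ − 2.807 = Φ⁻¹(0.95) = 1.645, giving δ = 4.452.
(The Φ(−δ − z_{α/2}) term is vanishingly small for δ > 0 and is dropped in the standard sample-size formula.)
δ = d·√(n/2) ⇒ n = 2(δ/d)² = 2 × (4.452 / 0.70)² = 80.90.
Round up to the next whole unit.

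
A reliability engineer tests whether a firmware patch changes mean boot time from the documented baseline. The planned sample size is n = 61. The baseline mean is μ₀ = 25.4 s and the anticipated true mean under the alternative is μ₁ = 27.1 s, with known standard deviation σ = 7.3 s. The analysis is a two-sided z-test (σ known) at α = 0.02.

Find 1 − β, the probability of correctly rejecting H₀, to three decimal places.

Power ≈ 0.306

Standardized effect: d = |μ₁ − μ₀| / σ = |27.1 − 25.4| / 7.3 = 0.2329
Noncentrality parameter: δ = d·√n = 0.2329 × √61 = 1.8188
Two-sided α = 0.02 → critical value z_{0.01} = 2.326.
Power = Φ(δ − 2.326) + Φ(−δ − 2.326) = Φ(-0.508) + Φ(-4.145) = 0.3059 + 0.0000 = 0.3059.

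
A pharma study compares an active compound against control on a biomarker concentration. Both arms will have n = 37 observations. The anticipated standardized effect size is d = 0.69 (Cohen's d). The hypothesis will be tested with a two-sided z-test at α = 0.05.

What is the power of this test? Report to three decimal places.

Noncentrality parameter: δ = d·√(n/2) = 0.69 × √(37/2) = 2.9678
Two-sided α = 0.05 → critical value z_{0.025} = 1.960.
Power = Φ(δ − 1.960) + Φ(−δ − 1.960) = Φ(1.008) + Φ(-4.928) = 0.8432 + 0.0000 = 0.8432.

Power ≈ 0.843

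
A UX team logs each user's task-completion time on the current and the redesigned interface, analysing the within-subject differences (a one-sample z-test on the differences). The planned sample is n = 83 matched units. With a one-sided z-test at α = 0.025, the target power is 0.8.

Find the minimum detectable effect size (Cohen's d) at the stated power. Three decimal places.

d ≈ 0.308

Required noncentrality: δ = z_{0.025} + z_{0.20} = 1.960 + 0.842 = 2.802.
δ = d·√n ⇒ d = δ/√n = 2.802/√83 = 0.3075.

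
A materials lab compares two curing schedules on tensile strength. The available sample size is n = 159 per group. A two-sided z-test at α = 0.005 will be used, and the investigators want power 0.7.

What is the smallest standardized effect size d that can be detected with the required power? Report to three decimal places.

d ≈ 0.374

Need Φ(δ − 2.807) = 0.7, so δ = 2.807 + 0.524 = 3.331.
(The second rejection-region term Φ(−δ − z_{α/2}) is negligible and dropped.)
δ = d·√(n/2) ⇒ d = δ/√(n/2) = 3.331/√(159/2) = 0.3736.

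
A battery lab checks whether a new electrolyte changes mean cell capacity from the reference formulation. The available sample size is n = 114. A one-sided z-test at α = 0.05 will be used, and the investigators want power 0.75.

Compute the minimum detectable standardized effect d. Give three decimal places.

d ≈ 0.217

Need Φ(δ − 1.645) = 0.75, so δ = 1.645 + 0.674 = 2.319.
δ = d·√n ⇒ d = δ/√n = 2.319/√114 = 0.2172.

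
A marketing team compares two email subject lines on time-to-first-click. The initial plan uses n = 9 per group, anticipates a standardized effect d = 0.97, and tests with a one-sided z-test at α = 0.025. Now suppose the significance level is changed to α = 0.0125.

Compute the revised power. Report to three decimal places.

δ = d·√(n/2) = 0.97 × √(9/2) = 2.0577 (unchanged). New critical value: z_{0.0125} = 2.241.
Revised power = Φ(δ − 2.241) = Φ(-0.184) = 0.4271.

Power ≈ 0.427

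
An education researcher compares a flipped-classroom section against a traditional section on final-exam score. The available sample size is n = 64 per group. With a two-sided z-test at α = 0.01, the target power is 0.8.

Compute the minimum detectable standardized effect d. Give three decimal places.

Required noncentrality: δ = z_{0.005} + z_{0.20} = 2.576 + 0.842 = 3.417.
(The second rejection-region term Φ(−δ − z_{α/2}) is negligible and dropped.)
δ = d·√(n/2) ⇒ d = δ/√(n/2) = 3.417/√(64/2) = 0.6041.

d ≈ 0.604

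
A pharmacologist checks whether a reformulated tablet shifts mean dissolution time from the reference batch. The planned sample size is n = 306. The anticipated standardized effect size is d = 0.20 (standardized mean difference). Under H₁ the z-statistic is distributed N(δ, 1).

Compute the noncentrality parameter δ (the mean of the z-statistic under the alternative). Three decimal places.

The noncentrality parameter scales effect size by the design's sample-size factor: δ = d·√n = 0.20 × √306 = 3.4986

δ ≈ 3.499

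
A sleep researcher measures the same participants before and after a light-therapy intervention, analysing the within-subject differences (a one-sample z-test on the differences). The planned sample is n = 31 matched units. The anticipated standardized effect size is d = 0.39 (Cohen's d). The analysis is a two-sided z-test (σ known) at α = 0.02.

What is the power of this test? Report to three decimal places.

Noncentrality parameter: δ = d·√n = 0.39 × √31 = 2.1714
Two-sided α = 0.02 → critical value z_{0.01} = 2.326.
Power = Φ(δ − 2.326) + Φ(−δ − 2.326) = Φ(-0.155) + Φ(-4.498) = 0.4384 + 0.0000 = 0.4384.

Power ≈ 0.438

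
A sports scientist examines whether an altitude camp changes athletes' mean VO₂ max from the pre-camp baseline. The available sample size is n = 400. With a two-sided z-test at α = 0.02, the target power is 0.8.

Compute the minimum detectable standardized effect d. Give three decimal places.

Need Φ(δ − 2.326) = 0.8, so δ = 2.326 + 0.842 = 3.168.
(Lower-tail contribution to power is negligible for δ > 0.)
δ = d·√n ⇒ d = δ/√n = 3.168/√400 = 0.1584.

d ≈ 0.158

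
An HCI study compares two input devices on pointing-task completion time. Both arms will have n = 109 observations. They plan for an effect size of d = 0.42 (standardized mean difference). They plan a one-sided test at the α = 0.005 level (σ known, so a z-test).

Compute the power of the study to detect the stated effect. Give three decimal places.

Noncentrality parameter: λ = d·√(n/2) = 0.42 × √(109/2) = 3.1006
One-sided α = 0.005 → critical value z_{0.005} = 2.576.
Power = Φ(λ − 2.576) = Φ(0.525) = 0.7001.

Power ≈ 0.700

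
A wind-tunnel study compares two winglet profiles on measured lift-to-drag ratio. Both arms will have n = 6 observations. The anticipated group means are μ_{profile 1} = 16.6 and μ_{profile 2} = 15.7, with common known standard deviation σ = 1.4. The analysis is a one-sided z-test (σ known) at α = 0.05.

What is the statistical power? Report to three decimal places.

Standardized effect: d = |μ_{profile 1} − μ_{profile 2}| / σ = |16.6 − 15.7| / 1.4 = 0.6429
Noncentrality parameter: λ = d·√(n/2) = 0.6429 × √(6/2) = 1.1135
One-sided α = 0.05 → critical value z_{0.05} = 1.645.
Power = P(Z > 1.645 − λ) = Φ(-0.531) = 0.2976.

Power ≈ 0.298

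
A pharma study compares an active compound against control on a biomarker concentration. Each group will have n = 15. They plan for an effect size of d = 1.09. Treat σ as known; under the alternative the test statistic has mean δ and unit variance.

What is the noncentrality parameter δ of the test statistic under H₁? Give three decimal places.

δ ≈ 2.985

The noncentrality parameter scales effect size by the design's sample-size factor: δ = d·√(n/2) = 1.09 × √(15/2) = 2.9851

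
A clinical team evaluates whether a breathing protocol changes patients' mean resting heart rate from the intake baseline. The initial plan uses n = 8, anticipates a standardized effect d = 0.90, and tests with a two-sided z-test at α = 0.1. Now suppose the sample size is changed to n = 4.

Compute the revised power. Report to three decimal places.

With n = 4: δ = d·√n = 0.90 × √4 = 1.8000. Critical value z_{0.05} = 1.645.
Revised power = Φ(δ − 1.645) + Φ(−δ − 1.645) = Φ(0.155) + Φ(-3.445) = 0.5616 + 0.0003 = 0.5619.

Power ≈ 0.562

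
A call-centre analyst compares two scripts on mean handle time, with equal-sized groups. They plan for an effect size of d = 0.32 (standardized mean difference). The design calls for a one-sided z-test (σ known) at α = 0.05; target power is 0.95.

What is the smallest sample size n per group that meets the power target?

For power 0.95 need Φ(δ − z_{0.05}) = 0.95, so δ = z_{0.05} + z_{0.05} = 1.645 + 1.645 = 3.290.
δ = d·√(n/2) ⇒ n = 2(δ/d)² = 2 × (3.290 / 0.32)² = 211.37.
Rounding up, n = 212 per group.

n = 212 per group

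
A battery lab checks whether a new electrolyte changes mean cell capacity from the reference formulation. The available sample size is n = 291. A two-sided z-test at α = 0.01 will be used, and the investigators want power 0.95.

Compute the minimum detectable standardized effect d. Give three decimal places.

Need Φ(δ − 2.576) = 0.95, so δ = 2.576 + 1.645 = 4.221.
(The second rejection-region term Φ(−δ − z_{α/2}) is negligible and dropped.)
δ = d·√n ⇒ d = δ/√n = 4.221/√291 = 0.2474.

d ≈ 0.247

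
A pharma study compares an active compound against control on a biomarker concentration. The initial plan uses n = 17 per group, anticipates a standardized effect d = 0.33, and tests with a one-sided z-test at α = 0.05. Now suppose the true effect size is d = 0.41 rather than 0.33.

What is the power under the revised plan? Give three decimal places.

Power ≈ 0.327

With d = 0.41: δ = d·√(n/2) = 0.41 × √(17/2) = 1.1953. Critical value z_{0.05} = 1.645.
Revised power = P(Z > 1.645 − δ) = Φ(-0.450) = 0.3265.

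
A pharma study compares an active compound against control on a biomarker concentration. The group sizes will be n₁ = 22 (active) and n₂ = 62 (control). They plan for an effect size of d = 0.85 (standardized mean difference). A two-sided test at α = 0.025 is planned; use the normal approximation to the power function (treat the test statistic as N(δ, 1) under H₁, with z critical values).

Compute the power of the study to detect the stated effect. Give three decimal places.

Power ≈ 0.882

Noncentrality parameter: δ = d / √(1/n₁ + 1/n₂) = 0.85 / √(1/22 + 1/62) = 3.4252
Critical value for a two-sided test at α = 0.025: z_{α/2} = 2.241.
Power = Φ(δ − 2.241) + Φ(−δ − 2.241) = Φ(1.184) + Φ(-5.667) = 0.8818 + 0.0000 = 0.8818.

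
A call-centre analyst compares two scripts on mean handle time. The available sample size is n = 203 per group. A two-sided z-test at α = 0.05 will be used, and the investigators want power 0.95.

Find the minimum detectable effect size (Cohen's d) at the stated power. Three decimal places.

Required noncentrality: δ = z_{0.025} + z_{0.05} = 1.960 + 1.645 = 3.605.
(Lower-tail contribution to power is negligible for δ > 0.)
δ = d·√(n/2) ⇒ d = δ/√(n/2) = 3.605/√(203/2) = 0.3578.

d ≈ 0.358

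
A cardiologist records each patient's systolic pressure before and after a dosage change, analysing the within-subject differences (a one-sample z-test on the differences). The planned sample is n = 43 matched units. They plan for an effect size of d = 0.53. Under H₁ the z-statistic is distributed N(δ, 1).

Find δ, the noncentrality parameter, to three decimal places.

The noncentrality parameter scales effect size by the design's sample-size factor: δ = d·√n = 0.53 × √43 = 3.4754

δ ≈ 3.475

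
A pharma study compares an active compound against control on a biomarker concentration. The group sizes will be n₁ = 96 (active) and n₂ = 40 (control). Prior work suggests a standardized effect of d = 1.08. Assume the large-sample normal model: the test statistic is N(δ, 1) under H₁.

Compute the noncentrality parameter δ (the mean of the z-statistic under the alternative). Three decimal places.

δ ≈ 5.739

δ = d / √(1/n₁ + 1/n₂) = 1.08 / √(1/96 + 1/40) = 5.7388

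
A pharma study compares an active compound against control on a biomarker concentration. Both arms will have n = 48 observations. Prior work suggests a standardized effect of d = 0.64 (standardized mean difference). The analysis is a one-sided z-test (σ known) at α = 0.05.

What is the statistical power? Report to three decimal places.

Noncentrality parameter: δ = d·√(n/2) = 0.64 × √(48/2) = 3.1353
One-sided α = 0.05 → critical value z_{0.05} = 1.645.
Power = Φ(δ − 1.645) = Φ(1.490) = 0.9320.

Power ≈ 0.932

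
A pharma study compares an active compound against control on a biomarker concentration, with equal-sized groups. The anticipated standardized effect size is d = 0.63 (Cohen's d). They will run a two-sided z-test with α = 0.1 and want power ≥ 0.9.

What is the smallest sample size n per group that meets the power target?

For power 0.9 need Φ(δ − z_{0.05}) = 0.9, so δ = z_{0.05} + z_{0.10} = 1.645 + 1.282 = 2.926.
(Ignoring the negligible lower-tail rejection probability gives the usual closed-form inversion.)
δ = d·√(n/2) ⇒ n = 2(δ/d)² = 2 × (2.926 / 0.63)² = 43.15.
Round up to the next whole unit.

n = 44 per group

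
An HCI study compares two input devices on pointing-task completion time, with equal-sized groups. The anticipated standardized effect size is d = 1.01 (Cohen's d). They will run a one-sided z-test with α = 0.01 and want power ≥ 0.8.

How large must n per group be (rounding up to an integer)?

Set Φ(δ − 2.326) = 0.8; then δ − 2.326 = Φ⁻¹(0.8) = 0.842, giving δ = 3.168.
δ = d·√(n/2) ⇒ n = 2(δ/d)² = 2 × (3.168 / 1.01)² = 19.68.
Round up to the next whole unit.

n = 20 per group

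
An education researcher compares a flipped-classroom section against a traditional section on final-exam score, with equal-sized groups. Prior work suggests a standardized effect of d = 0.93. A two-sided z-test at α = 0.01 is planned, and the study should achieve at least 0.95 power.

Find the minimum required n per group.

n = 42 per group

Set Φ(δ − 2.576) = 0.95; then δ − 2.576 = Φ⁻¹(0.95) = 1.645, giving δ = 4.221.
(The Φ(−δ − z_{α/2}) term is vanishingly small for δ > 0 and is dropped in the standard sample-size formula.)
δ = d·√(n/2) ⇒ n = 2(δ/d)² = 2 × (4.221 / 0.93)² = 41.19.
Round up to the next whole unit.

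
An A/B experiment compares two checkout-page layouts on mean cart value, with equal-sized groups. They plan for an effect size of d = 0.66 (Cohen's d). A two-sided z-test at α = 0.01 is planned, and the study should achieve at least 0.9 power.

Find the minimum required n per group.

n = 69 per group

Set Φ(δ − 2.576) = 0.9; then δ − 2.576 = Φ⁻¹(0.9) = 1.282, giving δ = 3.857.
(The Φ(−δ − z_{α/2}) term is vanishingly small for δ > 0 and is dropped in the standard sample-size formula.)
δ = d·√(n/2) ⇒ n = 2(δ/d)² = 2 × (3.857 / 0.66)² = 68.32.
Rounding up, n = 69 per group.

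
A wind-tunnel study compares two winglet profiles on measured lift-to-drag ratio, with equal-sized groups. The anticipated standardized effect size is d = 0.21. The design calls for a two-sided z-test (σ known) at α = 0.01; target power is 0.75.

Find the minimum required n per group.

For power 0.75 need Φ(δ − z_{0.005}) = 0.75, so δ = z_{0.005} + z_{0.25} = 2.576 + 0.674 = 3.250.
(The Φ(−δ − z_{α/2}) term is vanishingly small for δ > 0 and is dropped in the standard sample-size formula.)
δ = d·√(n/2) ⇒ n = 2(δ/d)² = 2 × (3.250 / 0.21)² = 479.12.
Rounding up, n = 480 per group.

n = 480 per group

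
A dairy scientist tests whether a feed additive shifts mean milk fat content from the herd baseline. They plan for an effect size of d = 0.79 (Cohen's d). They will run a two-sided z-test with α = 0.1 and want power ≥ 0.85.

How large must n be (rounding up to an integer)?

n = 12

Set Φ(δ − 1.645) = 0.85; then δ − 1.645 = Φ⁻¹(0.85) = 1.036, giving δ = 2.681.
(The Φ(−δ − z_{α/2}) term is vanishingly small for δ > 0 and is dropped in the standard sample-size formula.)
δ = d·√n ⇒ n = (δ/d)² = (2.681 / 0.79)² = 11.52.
Round up to the next whole unit.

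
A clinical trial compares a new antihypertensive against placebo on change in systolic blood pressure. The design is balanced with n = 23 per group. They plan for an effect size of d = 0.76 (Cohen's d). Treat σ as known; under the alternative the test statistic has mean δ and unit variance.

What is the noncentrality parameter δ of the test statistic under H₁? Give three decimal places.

δ ≈ 2.577

The noncentrality parameter scales effect size by the design's sample-size factor: δ = d·√(n/2) = 0.76 × √(23/2) = 2.5773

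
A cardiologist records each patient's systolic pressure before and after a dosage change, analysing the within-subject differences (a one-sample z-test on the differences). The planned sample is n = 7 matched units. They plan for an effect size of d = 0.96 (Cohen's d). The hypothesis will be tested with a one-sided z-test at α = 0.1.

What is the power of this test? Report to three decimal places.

Power ≈ 0.896

Noncentrality parameter: δ = d·√n = 0.96 × √7 = 2.5399
Critical value for a one-sided test at α = 0.1: z_α = 1.282.
Power = P(Z > 1.282 − δ) = Φ(1.258) = 0.8959.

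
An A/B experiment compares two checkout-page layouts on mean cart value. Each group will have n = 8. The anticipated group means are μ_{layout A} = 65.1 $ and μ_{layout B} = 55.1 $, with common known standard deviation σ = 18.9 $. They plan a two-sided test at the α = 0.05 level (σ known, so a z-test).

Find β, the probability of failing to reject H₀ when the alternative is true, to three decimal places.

Standardized effect: d = |μ_{layout A} − μ_{layout B}| / σ = |65.1 − 55.1| / 18.9 = 0.5291
Noncentrality parameter: δ = d·√(n/2) = 0.5291 × √(8/2) = 1.0582
Critical value for a two-sided test at α = 0.05: z_{α/2} = 1.960.
Power = Φ(δ − 1.960) + Φ(−δ − 1.960) = Φ(-0.902) + Φ(-3.018) = 0.1836 + 0.0013 = 0.1849.
Type II error: β = 1 − power = 1 − 0.1849 = 0.8151.

β ≈ 0.815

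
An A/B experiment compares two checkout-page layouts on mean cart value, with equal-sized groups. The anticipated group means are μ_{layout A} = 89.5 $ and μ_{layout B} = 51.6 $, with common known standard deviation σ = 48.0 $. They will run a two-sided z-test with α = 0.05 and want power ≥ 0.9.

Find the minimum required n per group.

n = 34 per group

Standardized effect: d = |μ_{layout A} − μ_{layout B}| / σ = |89.5 − 51.6| / 48.0 = 0.7896
Set Φ(δ − 1.960) = 0.9; then δ − 1.960 = Φ⁻¹(0.9) = 1.282, giving δ = 3.242.
(The Φ(−δ − z_{α/2}) term is vanishingly small for δ > 0 and is dropped in the standard sample-size formula.)
δ = d·√(n/2) ⇒ n = 2(δ/d)² = 2 × (3.242 / 0.7896)² = 33.71.
Round up to the next whole unit.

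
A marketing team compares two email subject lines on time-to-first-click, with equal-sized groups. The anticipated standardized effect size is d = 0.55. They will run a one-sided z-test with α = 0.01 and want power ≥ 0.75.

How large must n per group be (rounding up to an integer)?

Set Φ(δ − 2.326) = 0.75; then δ − 2.326 = Φ⁻¹(0.75) = 0.674, giving δ = 3.001.
δ = d·√(n/2) ⇒ n = 2(δ/d)² = 2 × (3.001 / 0.55)² = 59.54.
Rounding up, n = 60 per group.

n = 60 per group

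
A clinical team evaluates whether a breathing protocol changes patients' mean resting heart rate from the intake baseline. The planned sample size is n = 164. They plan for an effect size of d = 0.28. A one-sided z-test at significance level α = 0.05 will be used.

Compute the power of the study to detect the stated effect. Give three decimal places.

Noncentrality parameter: δ = d·√n = 0.28 × √164 = 3.5857
Critical value for a one-sided test at α = 0.05: z_α = 1.645.
Power = P(Z > 1.645 − δ) = Φ(1.941) = 0.9739.

Power ≈ 0.974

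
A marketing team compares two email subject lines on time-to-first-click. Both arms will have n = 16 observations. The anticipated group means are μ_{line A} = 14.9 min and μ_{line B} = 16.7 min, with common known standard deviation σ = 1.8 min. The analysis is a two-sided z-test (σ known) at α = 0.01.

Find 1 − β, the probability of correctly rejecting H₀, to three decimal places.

Power ≈ 0.600

Standardized effect: d = |μ_{line A} − μ_{line B}| / σ = |14.9 − 16.7| / 1.8 = 1.0000
Noncentrality parameter: δ = d·√(n/2) = 1.0000 × √(16/2) = 2.8284
Critical value for a two-sided test at α = 0.01: z_{α/2} = 2.576.
Power = Φ(δ − 2.576) + Φ(−δ − 2.576) = Φ(0.253) + Φ(-5.404) = 0.5997 + 0.0000 = 0.5997.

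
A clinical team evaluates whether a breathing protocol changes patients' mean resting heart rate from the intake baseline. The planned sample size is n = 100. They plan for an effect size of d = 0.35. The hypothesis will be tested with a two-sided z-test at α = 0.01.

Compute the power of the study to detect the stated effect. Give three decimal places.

Power ≈ 0.822

Noncentrality parameter: δ = d·√n = 0.35 × √100 = 3.5000
Critical value for a two-sided test at α = 0.01: z_{α/2} = 2.576.
Power = Φ(δ − 2.576) + Φ(−δ − 2.576) = Φ(0.924) + Φ(-6.076) = 0.8223 + 0.0000 = 0.8223.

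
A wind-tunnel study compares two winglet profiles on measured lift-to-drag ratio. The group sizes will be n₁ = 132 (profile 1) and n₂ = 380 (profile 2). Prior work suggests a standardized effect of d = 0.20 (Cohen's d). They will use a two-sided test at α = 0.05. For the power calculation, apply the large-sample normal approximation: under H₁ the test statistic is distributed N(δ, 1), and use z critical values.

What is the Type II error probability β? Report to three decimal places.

β ≈ 0.492

Noncentrality parameter: δ = d / √(1/n₁ + 1/n₂) = 0.20 / √(1/132 + 1/380) = 1.9796
Critical value for a two-sided test at α = 0.05: z_{α/2} = 1.960.
Power = Φ(δ − 1.960) + Φ(−δ − 1.960) = Φ(0.020) + Φ(-3.940) = 0.5078 + 0.0000 = 0.5079.
Type II error: β = 1 − power = 1 − 0.5079 = 0.4921.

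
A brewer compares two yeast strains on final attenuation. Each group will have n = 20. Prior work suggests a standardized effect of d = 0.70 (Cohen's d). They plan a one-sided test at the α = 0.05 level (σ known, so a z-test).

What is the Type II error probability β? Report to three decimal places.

β ≈ 0.285

Noncentrality parameter: δ = d·√(n/2) = 0.70 × √(20/2) = 2.2136
Critical value for a one-sided test at α = 0.05: z_α = 1.645.
Power = P(Z > 1.645 − δ) = Φ(0.569) = 0.7152.
Type II error: β = 1 − power = 1 − 0.7152 = 0.2848.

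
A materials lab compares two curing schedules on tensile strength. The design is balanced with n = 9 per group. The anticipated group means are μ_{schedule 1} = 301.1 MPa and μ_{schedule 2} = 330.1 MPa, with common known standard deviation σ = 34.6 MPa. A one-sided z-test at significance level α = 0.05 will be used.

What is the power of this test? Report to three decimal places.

Power ≈ 0.553

Standardized effect: d = |μ_{schedule 1} − μ_{schedule 2}| / σ = |301.1 − 330.1| / 34.6 = 0.8382
Noncentrality parameter: λ = d·√(n/2) = 0.8382 × √(9/2) = 1.7780
One-sided α = 0.05 → critical value z_{0.05} = 1.645.
Power = P(Z > 1.645 − λ) = Φ(0.133) = 0.5530.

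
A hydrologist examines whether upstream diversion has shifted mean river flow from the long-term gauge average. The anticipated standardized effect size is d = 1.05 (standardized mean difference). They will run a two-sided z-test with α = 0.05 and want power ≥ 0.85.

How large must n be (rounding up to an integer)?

n = 9

For power 0.85 need Φ(δ − z_{0.025}) = 0.85, so δ = z_{0.025} + z_{0.15} = 1.960 + 1.036 = 2.996.
(For δ > 0 the lower-tail rejection region contributes negligibly to power, so the one-term inversion is standard.)
δ = d·√n ⇒ n = (δ/d)² = (2.996 / 1.05)² = 8.14.
Rounding up, n = 9.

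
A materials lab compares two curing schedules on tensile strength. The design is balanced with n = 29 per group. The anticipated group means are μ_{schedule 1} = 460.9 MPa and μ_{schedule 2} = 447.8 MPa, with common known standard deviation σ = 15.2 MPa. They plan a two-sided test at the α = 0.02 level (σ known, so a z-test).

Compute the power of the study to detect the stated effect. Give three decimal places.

Power ≈ 0.830

Standardized effect: d = |μ_{schedule 1} − μ_{schedule 2}| / σ = |460.9 − 447.8| / 15.2 = 0.8618
Noncentrality parameter: δ = d·√(n/2) = 0.8618 × √(29/2) = 3.2818
Two-sided α = 0.02 → critical value z_{0.01} = 2.326.
Power = Φ(δ − 2.326) + Φ(−δ − 2.326) = Φ(0.955) + Φ(-5.608) = 0.8303 + 0.0000 = 0.8303.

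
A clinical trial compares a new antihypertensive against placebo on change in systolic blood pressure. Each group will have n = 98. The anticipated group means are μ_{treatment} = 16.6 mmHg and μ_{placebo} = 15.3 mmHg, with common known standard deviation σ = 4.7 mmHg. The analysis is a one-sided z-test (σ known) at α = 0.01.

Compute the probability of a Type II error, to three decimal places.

β ≈ 0.652

Standardized effect: d = |μ_{treatment} − μ_{placebo}| / σ = |16.6 − 15.3| / 4.7 = 0.2766
Noncentrality parameter: δ = d·√(n/2) = 0.2766 × √(98/2) = 1.9362
Critical value for a one-sided test at α = 0.01: z_α = 2.326.
Power = P(Z > 2.326 − δ) = Φ(-0.390) = 0.3482.
Type II error: β = 1 − power = 1 − 0.3482 = 0.6518.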